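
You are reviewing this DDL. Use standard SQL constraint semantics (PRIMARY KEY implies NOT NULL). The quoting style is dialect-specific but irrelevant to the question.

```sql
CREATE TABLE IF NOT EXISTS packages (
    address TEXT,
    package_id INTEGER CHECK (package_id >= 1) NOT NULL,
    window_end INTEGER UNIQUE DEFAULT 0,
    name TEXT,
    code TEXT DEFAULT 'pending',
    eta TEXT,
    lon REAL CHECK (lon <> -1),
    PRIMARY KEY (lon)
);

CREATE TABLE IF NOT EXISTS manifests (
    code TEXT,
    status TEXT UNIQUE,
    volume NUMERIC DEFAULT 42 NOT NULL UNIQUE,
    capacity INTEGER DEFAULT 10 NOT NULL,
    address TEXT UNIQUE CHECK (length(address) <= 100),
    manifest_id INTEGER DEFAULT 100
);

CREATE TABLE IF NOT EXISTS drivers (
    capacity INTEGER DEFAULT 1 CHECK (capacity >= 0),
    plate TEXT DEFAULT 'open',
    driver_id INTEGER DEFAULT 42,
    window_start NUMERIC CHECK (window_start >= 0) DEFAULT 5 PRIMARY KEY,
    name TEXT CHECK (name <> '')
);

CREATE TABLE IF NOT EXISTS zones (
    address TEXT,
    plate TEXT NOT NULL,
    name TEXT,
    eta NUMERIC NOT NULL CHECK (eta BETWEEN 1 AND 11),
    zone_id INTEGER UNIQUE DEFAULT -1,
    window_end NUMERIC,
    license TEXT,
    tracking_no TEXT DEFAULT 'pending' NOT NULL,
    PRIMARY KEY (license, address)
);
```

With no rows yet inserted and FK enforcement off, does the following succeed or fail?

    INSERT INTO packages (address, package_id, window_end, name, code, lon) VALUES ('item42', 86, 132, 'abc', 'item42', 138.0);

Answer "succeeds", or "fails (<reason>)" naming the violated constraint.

succeeds

NOT NULL columns: lon is supplied; package_id is supplied.
CHECK constraints: 86 satisfies (package_id >= 1); 138.0 satisfies (lon <> -1).
No constraint is violated.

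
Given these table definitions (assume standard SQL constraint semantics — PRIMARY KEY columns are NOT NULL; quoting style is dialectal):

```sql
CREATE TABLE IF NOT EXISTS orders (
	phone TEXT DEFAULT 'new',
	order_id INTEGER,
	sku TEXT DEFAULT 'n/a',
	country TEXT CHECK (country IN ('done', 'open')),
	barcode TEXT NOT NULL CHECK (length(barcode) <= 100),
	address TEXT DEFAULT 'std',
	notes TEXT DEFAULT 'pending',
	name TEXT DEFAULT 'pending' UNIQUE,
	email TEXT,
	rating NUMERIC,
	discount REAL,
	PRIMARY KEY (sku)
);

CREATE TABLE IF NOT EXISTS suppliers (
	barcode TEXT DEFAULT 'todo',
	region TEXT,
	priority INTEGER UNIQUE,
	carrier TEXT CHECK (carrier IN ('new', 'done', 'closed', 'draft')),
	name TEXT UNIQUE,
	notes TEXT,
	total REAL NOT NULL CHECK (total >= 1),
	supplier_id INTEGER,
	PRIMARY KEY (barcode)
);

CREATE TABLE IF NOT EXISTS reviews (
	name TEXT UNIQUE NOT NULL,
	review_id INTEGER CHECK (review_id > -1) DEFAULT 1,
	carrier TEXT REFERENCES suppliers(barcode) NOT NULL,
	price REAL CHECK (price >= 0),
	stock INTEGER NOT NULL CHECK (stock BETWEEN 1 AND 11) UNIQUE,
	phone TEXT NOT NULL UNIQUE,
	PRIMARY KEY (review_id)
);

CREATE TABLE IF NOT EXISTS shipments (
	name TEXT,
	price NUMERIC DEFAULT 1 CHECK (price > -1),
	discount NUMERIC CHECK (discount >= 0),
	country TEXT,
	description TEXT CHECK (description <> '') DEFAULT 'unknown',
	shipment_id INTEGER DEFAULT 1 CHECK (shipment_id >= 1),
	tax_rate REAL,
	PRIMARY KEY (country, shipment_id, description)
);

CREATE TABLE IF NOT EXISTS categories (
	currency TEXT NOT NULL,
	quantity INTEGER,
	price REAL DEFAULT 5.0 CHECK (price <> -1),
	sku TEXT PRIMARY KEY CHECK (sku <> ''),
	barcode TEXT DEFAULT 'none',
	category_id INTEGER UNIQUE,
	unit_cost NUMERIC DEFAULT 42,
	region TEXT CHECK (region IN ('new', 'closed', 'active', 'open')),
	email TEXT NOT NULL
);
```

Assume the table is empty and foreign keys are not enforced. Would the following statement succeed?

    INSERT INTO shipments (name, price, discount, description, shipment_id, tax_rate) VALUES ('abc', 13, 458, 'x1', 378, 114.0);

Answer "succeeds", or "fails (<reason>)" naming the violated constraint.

country is omitted from the column list and has no DEFAULT, so it would receive NULL.
But country is part of the PRIMARY KEY (implied NOT NULL).

fails (NOT NULL on country)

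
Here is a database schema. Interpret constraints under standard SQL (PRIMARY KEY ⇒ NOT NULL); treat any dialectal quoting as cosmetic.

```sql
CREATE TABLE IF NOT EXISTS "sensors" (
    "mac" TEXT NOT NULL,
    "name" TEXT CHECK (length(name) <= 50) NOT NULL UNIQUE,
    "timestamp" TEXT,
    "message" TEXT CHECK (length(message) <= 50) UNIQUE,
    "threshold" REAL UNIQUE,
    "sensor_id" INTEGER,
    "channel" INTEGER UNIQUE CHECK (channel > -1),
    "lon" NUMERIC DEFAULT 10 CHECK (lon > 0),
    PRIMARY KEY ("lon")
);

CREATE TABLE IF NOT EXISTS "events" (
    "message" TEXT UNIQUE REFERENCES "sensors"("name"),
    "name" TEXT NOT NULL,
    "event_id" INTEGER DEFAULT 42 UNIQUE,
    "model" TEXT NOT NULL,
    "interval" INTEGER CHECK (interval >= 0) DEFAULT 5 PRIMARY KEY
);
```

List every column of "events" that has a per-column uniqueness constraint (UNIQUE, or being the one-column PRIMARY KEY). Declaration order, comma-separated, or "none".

- message: declared UNIQUE → unique.
- name: no UNIQUE or single-column PK constraint.
- event_id: declared UNIQUE → unique.
- model: no UNIQUE or single-column PK constraint.
- interval: single-column PRIMARY KEY → unique.

message, event_id, interval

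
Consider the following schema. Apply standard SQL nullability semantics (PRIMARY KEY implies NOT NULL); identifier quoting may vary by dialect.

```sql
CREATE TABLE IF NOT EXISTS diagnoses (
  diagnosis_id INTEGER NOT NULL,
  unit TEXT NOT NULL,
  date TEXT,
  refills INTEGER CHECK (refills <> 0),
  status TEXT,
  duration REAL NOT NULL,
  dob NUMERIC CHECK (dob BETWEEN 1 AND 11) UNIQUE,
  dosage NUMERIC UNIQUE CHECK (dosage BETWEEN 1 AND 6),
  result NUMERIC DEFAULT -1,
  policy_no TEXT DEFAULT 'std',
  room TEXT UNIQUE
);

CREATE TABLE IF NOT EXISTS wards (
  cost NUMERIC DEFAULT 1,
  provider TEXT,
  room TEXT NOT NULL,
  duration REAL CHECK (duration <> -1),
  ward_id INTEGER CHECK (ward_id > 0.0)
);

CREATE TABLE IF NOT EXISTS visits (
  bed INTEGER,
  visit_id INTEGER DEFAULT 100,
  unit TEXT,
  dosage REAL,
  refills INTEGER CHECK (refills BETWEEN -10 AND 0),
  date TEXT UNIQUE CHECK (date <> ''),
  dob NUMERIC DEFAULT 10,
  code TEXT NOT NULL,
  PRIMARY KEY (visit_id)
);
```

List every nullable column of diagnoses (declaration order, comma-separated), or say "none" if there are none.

date, refills, status, dob, dosage, result, policy_no, room

- diagnosis_id: declared NOT NULL → not nullable.
- unit: declared NOT NULL → not nullable.
- date: no NOT NULL constraint applies → nullable.
- refills: CHECK does not forbid NULL (a CHECK constraint passes when its expression is NULL) → nullable.
- status: no NOT NULL constraint applies → nullable.
- duration: declared NOT NULL → not nullable.
- dob: CHECK does not forbid NULL (a CHECK constraint passes when its expression is NULL) → nullable.
- dosage: CHECK does not forbid NULL (a CHECK constraint passes when its expression is NULL) → nullable.
- result: DEFAULT only fills an omitted column; an explicit NULL is still allowed → nullable.
- policy_no: DEFAULT only fills an omitted column; an explicit NULL is still allowed → nullable.
- room: UNIQUE does not imply NOT NULL → nullable.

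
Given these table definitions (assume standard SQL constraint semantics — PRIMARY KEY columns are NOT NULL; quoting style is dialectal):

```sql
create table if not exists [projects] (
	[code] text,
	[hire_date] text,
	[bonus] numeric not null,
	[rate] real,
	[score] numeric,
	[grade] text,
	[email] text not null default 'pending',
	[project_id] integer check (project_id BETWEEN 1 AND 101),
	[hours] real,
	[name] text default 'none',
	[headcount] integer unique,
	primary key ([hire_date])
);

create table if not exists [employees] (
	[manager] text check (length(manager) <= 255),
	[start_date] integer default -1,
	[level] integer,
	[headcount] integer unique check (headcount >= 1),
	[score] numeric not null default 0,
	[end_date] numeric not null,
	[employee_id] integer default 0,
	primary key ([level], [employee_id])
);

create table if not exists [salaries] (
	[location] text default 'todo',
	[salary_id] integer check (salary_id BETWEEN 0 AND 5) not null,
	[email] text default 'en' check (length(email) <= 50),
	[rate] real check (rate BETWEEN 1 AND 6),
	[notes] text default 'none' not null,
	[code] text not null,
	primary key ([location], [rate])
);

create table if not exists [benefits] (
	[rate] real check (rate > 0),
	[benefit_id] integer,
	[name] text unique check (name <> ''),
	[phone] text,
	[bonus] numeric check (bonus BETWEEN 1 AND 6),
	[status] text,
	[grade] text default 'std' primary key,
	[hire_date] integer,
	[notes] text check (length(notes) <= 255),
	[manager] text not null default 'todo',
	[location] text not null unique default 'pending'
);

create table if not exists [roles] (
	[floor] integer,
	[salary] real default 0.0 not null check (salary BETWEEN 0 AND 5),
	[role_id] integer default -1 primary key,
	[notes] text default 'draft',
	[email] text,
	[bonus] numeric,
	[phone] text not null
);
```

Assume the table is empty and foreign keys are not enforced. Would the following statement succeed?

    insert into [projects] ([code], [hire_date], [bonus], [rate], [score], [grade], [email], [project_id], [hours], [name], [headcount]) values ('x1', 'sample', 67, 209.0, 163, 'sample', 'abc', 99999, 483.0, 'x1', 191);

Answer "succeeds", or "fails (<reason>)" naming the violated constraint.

The value 99999 for project_id violates CHECK (project_id BETWEEN 1 AND 101).

fails (CHECK on project_id)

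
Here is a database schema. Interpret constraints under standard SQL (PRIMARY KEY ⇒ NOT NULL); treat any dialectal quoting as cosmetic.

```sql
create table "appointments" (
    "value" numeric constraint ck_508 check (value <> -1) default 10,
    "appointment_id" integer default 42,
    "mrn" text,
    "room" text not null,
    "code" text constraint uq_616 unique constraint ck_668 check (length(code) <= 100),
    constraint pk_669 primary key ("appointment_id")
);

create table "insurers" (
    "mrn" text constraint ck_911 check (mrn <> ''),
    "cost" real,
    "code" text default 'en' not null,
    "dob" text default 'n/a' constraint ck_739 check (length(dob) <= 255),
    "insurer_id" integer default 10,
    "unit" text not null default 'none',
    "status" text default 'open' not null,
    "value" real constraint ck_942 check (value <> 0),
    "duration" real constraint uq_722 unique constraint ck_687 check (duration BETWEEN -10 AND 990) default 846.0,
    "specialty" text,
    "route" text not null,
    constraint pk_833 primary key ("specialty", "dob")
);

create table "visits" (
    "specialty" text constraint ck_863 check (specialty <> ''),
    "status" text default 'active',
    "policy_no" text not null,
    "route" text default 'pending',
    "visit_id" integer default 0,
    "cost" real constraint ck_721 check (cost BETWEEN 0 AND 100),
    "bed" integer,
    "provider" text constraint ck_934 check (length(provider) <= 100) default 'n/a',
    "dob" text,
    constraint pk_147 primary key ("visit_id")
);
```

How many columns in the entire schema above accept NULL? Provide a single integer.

15

appointments: 3 nullable (value, mrn, code — PK (appointment_id) and explicit NOT NULL columns excluded).
insurers: 5 nullable (mrn, cost, insurer_id, value, duration — PK (specialty, dob) and explicit NOT NULL columns excluded).
visits: 7 nullable (specialty, status, route, cost, bed, provider, dob — PK (visit_id) and explicit NOT NULL columns excluded).
Total: 3 + 5 + 7 = 15.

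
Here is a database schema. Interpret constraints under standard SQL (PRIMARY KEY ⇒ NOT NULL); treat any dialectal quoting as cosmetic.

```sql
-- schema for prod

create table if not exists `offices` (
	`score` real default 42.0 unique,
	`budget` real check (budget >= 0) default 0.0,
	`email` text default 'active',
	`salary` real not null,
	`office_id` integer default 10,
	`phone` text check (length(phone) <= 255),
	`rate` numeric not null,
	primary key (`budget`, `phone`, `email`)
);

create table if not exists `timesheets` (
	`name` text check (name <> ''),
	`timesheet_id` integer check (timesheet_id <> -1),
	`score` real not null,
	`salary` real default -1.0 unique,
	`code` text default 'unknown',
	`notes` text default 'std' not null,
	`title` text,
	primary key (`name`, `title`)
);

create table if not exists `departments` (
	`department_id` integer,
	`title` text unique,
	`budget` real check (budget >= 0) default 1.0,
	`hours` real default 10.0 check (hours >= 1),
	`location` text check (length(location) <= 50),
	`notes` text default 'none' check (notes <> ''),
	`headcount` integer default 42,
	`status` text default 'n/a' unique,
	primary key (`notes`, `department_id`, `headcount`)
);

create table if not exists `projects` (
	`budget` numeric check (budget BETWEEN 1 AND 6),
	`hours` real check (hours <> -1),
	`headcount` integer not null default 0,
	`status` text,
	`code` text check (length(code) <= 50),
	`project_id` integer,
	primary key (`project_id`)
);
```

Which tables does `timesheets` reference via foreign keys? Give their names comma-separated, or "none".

No column in timesheets has a REFERENCES clause.

none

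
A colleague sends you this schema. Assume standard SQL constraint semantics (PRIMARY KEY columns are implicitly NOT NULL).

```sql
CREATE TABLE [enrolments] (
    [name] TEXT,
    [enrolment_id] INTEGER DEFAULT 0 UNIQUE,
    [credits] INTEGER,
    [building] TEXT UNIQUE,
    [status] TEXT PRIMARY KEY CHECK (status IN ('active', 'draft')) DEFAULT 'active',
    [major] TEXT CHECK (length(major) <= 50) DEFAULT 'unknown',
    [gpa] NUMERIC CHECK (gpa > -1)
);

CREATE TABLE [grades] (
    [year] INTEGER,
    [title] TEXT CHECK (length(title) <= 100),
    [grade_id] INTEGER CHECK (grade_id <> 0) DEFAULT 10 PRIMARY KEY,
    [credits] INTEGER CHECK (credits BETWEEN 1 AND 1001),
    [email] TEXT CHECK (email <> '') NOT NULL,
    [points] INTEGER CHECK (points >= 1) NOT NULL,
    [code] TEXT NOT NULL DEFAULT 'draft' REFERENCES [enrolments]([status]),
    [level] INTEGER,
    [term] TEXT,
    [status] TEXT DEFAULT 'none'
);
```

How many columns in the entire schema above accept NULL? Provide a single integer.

enrolments: 6 nullable (name, enrolment_id, credits, building, major, gpa — PK (status) and explicit NOT NULL columns excluded).
grades: 6 nullable (year, title, credits, level, term, status — PK (grade_id) and explicit NOT NULL columns excluded).
Total: 6 + 6 = 12.

12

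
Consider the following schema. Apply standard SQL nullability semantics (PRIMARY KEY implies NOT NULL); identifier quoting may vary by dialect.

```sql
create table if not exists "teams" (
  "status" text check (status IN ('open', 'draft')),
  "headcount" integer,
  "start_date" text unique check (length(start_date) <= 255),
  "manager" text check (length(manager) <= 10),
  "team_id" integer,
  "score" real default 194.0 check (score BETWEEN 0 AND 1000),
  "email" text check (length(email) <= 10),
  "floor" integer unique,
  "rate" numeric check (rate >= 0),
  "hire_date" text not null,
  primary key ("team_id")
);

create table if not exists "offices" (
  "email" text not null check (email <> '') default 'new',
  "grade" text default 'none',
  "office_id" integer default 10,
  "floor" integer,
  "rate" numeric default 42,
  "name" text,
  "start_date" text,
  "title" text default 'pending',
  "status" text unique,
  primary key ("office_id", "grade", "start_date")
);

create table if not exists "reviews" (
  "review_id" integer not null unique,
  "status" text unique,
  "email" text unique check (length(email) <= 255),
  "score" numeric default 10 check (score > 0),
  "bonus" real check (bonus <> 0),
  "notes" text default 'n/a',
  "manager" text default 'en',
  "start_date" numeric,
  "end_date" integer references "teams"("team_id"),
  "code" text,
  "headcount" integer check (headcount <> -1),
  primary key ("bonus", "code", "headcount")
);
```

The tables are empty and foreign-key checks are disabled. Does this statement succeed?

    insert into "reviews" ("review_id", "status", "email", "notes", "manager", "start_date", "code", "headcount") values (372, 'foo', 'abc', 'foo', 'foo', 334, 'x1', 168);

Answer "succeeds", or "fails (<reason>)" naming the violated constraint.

bonus is omitted from the column list and has no DEFAULT, so it would receive NULL.
But bonus is part of the PRIMARY KEY (implied NOT NULL).

fails (NOT NULL on bonus)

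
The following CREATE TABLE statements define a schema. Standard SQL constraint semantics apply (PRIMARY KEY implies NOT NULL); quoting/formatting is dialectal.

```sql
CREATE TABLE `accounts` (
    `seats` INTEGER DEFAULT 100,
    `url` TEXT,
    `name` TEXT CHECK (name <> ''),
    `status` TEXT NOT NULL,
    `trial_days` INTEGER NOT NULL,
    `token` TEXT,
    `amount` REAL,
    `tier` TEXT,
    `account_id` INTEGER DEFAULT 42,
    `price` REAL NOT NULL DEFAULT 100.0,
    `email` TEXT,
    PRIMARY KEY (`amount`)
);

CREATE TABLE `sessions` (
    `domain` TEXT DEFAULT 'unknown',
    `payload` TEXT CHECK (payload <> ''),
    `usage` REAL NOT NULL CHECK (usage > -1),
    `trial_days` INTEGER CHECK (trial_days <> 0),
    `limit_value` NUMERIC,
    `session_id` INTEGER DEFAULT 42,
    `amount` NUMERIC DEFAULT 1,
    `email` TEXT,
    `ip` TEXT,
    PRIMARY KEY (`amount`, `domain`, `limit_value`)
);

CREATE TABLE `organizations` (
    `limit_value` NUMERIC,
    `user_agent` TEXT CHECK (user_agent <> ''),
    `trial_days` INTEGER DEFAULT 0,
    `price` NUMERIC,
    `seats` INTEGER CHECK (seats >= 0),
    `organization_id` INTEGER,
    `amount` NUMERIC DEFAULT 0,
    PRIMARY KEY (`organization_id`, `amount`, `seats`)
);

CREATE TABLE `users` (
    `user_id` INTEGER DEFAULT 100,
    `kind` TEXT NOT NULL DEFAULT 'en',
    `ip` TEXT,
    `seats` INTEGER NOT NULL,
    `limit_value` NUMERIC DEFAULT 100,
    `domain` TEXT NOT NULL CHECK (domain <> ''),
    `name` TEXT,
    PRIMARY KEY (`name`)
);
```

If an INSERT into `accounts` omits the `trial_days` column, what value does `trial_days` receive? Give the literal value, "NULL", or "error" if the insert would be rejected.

error

trial_days has no DEFAULT clause.
Omitting it would insert NULL, but it is declared NOT NULL, so the INSERT fails.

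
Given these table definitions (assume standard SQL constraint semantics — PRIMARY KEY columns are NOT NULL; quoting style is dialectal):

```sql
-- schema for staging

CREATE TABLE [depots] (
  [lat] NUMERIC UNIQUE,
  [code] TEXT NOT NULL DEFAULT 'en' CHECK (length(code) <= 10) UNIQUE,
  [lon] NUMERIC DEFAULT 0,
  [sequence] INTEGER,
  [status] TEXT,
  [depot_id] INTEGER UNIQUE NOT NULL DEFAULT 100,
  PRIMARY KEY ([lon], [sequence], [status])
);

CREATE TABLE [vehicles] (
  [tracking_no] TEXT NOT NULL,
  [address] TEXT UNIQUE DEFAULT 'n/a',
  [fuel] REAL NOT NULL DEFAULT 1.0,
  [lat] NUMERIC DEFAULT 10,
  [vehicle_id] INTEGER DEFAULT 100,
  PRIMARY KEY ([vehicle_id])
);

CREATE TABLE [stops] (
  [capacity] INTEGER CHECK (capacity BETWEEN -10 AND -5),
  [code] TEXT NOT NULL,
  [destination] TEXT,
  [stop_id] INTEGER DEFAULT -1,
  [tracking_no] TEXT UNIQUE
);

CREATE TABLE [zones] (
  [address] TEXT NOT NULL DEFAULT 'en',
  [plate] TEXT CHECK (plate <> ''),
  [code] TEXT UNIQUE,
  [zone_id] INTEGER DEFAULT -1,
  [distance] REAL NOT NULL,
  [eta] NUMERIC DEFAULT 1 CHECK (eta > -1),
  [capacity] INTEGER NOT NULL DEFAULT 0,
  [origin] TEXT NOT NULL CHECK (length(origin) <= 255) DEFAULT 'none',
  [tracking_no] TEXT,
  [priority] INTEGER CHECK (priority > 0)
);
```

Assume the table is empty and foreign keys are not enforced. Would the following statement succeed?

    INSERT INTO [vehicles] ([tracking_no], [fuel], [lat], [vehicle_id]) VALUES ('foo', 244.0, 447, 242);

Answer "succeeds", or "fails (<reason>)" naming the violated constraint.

NOT NULL columns: fuel is supplied; tracking_no is supplied; vehicle_id is supplied.
No constraint is violated.

succeeds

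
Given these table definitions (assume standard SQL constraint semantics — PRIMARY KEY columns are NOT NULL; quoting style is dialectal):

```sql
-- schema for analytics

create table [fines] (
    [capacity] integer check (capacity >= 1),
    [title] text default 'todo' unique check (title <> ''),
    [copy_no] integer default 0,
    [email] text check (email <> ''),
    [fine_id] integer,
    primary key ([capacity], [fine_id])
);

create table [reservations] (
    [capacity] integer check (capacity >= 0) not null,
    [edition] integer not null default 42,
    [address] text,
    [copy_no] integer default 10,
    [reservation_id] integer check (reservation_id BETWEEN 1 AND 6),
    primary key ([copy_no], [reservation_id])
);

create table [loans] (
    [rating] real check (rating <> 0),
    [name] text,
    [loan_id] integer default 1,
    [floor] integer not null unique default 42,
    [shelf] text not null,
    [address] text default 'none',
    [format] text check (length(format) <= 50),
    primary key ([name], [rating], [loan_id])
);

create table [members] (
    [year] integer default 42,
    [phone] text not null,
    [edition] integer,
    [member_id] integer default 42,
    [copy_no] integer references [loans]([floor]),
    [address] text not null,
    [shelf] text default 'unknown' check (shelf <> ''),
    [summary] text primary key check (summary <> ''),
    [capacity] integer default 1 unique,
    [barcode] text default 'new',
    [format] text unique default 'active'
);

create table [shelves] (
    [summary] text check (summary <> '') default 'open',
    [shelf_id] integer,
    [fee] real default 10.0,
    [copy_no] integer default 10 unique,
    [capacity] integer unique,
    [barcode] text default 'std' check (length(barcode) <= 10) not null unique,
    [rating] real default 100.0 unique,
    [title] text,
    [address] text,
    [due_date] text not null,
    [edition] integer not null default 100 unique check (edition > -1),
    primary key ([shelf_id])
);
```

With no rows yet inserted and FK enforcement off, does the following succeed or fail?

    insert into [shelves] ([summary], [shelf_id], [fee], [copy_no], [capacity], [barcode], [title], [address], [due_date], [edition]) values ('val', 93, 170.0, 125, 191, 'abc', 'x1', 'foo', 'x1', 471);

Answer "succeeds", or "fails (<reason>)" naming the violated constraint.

succeeds

NOT NULL columns: barcode is supplied; due_date is supplied; edition is supplied; shelf_id is supplied.
CHECK constraints: 'val' satisfies (summary <> ''); 'abc' satisfies (length(barcode) <= 10); 471 satisfies (edition > -1).
No constraint is violated.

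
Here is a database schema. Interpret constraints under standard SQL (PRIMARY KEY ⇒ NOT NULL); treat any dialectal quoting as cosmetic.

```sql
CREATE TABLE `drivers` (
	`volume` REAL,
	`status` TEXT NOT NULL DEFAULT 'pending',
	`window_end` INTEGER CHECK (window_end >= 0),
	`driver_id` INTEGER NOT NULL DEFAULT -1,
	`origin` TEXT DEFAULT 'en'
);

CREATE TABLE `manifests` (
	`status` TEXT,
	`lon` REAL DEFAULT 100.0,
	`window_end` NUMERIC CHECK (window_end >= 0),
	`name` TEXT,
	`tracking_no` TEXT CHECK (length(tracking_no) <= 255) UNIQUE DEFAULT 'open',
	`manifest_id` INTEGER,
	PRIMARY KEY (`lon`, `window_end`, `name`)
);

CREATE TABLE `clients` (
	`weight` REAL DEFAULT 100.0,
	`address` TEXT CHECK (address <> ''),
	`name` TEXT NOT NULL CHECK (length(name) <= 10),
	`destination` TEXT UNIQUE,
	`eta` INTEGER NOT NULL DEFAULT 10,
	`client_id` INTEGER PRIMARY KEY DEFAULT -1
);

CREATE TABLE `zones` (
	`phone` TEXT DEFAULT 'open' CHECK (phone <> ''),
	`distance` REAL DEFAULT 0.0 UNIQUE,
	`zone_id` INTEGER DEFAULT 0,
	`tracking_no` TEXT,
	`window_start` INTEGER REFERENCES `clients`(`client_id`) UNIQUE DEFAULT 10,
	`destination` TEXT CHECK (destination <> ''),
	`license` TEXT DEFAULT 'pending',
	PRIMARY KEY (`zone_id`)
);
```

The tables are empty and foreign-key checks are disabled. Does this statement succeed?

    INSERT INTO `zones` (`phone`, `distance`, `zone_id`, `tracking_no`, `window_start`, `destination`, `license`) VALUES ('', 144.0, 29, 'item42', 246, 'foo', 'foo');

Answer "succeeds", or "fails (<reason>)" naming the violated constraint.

The value '' for phone violates CHECK (phone <> '').

fails (CHECK on phone)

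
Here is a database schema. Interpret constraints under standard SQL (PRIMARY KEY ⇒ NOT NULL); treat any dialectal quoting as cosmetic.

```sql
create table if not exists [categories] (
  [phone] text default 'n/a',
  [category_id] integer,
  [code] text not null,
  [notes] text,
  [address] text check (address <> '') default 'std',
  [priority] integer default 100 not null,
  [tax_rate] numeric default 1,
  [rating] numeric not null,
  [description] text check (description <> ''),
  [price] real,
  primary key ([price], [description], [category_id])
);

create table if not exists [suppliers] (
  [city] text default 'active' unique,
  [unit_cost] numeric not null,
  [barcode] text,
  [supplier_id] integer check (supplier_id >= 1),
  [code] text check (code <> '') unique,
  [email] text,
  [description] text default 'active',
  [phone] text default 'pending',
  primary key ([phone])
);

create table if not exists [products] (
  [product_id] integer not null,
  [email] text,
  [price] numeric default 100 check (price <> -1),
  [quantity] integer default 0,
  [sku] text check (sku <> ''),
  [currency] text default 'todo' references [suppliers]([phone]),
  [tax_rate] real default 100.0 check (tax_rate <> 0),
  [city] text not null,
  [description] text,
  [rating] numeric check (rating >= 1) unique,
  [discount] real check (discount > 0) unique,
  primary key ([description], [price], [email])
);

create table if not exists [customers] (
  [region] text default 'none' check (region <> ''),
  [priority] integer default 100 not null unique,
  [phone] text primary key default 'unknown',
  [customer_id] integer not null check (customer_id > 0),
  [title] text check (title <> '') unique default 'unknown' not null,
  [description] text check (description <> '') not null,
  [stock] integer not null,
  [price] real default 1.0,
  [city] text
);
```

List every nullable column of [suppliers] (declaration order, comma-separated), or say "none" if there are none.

- city: UNIQUE does not imply NOT NULL → nullable.
- unit_cost: declared NOT NULL → not nullable.
- barcode: no NOT NULL constraint applies → nullable.
- supplier_id: CHECK does not forbid NULL (a CHECK constraint passes when its expression is NULL) → nullable.
- code: CHECK does not forbid NULL (a CHECK constraint passes when its expression is NULL) → nullable.
- email: no NOT NULL constraint applies → nullable.
- description: DEFAULT only fills an omitted column; an explicit NULL is still allowed → nullable.
- phone: part of the PRIMARY KEY, which implies NOT NULL → not nullable.

city, barcode, supplier_id, code, email, description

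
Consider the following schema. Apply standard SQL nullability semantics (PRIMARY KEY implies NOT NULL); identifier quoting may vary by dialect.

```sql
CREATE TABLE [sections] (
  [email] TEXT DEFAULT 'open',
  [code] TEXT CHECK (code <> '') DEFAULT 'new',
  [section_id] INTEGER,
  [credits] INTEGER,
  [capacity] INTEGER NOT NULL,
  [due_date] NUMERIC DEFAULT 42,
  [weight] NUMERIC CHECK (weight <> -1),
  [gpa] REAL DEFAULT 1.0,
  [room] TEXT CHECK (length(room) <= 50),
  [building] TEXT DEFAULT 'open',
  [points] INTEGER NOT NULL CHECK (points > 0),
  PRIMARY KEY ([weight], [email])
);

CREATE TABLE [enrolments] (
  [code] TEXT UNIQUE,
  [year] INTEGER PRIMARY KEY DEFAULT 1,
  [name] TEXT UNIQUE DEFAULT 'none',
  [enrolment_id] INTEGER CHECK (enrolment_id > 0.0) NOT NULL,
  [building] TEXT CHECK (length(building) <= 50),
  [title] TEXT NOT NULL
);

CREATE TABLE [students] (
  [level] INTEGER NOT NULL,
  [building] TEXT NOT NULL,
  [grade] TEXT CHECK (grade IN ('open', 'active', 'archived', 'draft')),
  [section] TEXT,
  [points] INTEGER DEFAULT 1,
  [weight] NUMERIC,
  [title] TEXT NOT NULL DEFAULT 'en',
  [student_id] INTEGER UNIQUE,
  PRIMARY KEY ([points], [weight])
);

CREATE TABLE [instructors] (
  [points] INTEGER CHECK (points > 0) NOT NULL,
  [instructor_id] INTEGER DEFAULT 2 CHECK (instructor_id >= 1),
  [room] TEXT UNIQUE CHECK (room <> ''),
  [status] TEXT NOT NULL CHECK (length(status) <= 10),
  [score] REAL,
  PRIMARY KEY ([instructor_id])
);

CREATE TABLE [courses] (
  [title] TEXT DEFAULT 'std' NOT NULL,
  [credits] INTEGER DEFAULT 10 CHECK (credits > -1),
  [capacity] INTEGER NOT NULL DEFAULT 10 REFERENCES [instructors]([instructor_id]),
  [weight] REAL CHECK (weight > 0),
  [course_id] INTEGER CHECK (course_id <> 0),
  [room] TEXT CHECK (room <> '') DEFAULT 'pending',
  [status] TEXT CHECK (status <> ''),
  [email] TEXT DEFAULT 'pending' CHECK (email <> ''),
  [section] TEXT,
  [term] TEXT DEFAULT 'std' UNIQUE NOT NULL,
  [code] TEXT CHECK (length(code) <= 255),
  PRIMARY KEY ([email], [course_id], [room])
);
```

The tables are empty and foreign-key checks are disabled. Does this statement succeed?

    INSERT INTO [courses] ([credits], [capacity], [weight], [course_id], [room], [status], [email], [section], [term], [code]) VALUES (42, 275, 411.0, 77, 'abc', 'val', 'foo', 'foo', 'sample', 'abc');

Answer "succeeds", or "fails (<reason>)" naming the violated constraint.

succeeds

NOT NULL columns: capacity is supplied; course_id is supplied; email is supplied; room is supplied; term is supplied; title defaults to 'std'.
CHECK constraints: 42 satisfies (credits > -1); 411.0 satisfies (weight > 0); 77 satisfies (course_id <> 0); 'abc' satisfies (room <> ''); 'val' satisfies (status <> ''); 'foo' satisfies (email <> ''); 'abc' satisfies (length(code) <= 255).
No constraint is violated.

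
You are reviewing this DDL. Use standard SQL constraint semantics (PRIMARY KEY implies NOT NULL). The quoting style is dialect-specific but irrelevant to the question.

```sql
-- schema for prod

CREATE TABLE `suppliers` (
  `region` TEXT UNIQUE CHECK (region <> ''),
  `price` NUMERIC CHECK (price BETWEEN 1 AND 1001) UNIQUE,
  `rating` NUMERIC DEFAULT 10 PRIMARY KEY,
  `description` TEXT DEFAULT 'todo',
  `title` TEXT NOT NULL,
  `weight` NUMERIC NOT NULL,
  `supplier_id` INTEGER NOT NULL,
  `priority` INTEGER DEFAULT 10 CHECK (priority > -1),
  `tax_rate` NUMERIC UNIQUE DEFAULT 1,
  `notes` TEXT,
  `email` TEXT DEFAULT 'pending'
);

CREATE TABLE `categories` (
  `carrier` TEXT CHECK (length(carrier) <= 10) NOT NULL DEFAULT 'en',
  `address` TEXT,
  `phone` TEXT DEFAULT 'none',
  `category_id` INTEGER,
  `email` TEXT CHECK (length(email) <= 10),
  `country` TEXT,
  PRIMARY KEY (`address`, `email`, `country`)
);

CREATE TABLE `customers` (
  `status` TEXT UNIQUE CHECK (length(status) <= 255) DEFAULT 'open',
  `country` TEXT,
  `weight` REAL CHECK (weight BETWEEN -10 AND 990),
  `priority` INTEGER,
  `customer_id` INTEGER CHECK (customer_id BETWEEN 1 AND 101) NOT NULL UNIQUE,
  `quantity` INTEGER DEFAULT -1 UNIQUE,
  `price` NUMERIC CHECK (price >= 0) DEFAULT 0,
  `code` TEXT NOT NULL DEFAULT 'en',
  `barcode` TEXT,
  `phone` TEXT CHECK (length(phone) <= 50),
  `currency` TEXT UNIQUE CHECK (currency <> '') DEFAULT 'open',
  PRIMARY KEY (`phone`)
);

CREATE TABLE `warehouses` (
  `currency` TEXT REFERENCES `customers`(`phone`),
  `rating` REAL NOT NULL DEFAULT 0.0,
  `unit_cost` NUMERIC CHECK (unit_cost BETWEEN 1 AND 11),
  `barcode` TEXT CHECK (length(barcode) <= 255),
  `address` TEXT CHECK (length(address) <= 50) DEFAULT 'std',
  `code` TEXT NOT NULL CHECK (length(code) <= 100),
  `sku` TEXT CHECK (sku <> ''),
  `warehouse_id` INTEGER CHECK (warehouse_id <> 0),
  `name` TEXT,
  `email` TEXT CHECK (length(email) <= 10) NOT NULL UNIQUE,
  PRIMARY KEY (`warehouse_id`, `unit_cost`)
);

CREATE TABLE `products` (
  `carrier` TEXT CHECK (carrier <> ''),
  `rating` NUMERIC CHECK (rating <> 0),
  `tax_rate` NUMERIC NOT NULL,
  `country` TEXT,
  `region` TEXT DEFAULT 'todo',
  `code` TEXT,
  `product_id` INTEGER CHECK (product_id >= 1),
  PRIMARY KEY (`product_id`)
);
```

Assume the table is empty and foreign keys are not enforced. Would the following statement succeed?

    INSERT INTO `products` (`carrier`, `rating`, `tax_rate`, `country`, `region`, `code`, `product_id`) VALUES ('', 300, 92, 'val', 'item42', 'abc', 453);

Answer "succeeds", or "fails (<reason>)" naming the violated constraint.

fails (CHECK on carrier)

The value '' for carrier violates CHECK (carrier <> '').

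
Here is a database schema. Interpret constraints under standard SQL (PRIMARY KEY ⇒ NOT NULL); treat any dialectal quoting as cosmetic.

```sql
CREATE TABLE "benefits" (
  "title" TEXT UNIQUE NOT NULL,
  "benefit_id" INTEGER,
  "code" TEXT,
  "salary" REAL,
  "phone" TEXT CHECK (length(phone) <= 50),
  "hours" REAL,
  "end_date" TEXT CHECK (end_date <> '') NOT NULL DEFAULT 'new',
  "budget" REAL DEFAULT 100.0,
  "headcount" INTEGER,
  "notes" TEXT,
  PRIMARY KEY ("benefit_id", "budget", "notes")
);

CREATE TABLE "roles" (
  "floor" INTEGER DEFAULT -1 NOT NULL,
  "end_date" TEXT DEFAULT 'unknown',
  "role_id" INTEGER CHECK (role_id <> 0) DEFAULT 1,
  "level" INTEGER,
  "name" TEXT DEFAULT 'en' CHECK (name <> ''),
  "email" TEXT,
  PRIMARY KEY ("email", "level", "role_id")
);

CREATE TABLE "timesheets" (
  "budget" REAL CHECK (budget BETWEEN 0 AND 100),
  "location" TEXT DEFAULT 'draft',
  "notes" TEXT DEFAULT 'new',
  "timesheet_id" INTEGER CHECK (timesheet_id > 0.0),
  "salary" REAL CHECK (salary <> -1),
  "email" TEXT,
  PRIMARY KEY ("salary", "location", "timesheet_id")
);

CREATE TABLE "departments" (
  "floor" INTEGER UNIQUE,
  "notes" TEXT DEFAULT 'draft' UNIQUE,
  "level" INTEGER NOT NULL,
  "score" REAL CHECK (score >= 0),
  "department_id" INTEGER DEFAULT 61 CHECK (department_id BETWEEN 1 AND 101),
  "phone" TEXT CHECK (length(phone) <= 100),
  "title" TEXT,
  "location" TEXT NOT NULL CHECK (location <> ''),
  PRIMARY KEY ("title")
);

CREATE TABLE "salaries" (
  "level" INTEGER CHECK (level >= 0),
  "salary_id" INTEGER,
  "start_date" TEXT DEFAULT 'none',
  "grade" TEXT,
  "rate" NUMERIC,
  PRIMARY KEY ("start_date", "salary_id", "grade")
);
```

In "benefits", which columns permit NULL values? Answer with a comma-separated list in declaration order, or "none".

code, salary, phone, hours, headcount

- title: declared NOT NULL → not nullable.
- benefit_id: part of the PRIMARY KEY, which implies NOT NULL → not nullable.
- code: no NOT NULL constraint applies → nullable.
- salary: no NOT NULL constraint applies → nullable.
- phone: CHECK does not forbid NULL (a CHECK constraint passes when its expression is NULL) → nullable.
- hours: no NOT NULL constraint applies → nullable.
- end_date: declared NOT NULL → not nullable.
- budget: part of the PRIMARY KEY, which implies NOT NULL → not nullable.
- headcount: no NOT NULL constraint applies → nullable.
- notes: part of the PRIMARY KEY, which implies NOT NULL → not nullable.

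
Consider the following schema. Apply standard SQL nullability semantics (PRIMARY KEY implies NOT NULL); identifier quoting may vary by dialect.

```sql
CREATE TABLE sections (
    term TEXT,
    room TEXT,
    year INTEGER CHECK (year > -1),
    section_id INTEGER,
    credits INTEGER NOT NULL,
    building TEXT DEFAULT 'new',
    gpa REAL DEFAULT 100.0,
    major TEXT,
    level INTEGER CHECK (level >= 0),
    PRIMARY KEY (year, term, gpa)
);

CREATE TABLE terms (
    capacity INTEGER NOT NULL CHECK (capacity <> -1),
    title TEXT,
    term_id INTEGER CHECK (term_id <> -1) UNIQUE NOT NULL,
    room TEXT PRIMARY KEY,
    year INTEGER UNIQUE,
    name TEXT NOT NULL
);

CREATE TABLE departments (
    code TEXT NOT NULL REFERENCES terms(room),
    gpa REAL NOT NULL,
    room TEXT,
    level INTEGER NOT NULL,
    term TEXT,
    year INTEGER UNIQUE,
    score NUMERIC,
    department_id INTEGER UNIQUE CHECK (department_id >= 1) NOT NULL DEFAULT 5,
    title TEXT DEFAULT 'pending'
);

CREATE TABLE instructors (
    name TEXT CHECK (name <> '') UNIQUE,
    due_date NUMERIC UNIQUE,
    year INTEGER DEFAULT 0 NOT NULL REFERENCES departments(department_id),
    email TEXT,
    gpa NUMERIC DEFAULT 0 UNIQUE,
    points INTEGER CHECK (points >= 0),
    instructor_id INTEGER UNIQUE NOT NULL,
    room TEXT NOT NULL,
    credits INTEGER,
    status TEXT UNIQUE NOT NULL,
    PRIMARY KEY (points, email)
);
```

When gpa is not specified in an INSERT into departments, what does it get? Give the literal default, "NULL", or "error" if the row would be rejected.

gpa has no DEFAULT clause.
Omitting it would insert NULL, but it is declared NOT NULL, so the INSERT fails.

error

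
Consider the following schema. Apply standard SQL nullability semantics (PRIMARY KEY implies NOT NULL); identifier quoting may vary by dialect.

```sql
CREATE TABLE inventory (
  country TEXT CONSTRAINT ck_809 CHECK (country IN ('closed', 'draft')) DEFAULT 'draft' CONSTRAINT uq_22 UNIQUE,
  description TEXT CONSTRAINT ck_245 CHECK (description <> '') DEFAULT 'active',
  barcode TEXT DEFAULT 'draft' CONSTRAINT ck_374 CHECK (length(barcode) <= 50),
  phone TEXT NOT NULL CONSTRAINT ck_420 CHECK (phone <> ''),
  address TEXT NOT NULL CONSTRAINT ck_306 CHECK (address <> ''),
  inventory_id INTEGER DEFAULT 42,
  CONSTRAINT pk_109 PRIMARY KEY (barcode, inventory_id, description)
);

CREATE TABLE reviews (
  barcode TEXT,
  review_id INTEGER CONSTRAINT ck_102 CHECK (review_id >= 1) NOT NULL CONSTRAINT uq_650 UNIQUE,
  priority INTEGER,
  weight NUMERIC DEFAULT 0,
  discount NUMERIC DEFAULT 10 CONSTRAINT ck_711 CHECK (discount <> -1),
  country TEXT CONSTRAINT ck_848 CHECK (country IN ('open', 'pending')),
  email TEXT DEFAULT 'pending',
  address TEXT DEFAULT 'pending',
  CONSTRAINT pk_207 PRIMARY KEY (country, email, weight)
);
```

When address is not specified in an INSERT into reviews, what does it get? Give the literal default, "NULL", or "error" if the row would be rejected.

address has an explicit DEFAULT 'pending'.
When the column is omitted from an INSERT, that default is used.

'pending'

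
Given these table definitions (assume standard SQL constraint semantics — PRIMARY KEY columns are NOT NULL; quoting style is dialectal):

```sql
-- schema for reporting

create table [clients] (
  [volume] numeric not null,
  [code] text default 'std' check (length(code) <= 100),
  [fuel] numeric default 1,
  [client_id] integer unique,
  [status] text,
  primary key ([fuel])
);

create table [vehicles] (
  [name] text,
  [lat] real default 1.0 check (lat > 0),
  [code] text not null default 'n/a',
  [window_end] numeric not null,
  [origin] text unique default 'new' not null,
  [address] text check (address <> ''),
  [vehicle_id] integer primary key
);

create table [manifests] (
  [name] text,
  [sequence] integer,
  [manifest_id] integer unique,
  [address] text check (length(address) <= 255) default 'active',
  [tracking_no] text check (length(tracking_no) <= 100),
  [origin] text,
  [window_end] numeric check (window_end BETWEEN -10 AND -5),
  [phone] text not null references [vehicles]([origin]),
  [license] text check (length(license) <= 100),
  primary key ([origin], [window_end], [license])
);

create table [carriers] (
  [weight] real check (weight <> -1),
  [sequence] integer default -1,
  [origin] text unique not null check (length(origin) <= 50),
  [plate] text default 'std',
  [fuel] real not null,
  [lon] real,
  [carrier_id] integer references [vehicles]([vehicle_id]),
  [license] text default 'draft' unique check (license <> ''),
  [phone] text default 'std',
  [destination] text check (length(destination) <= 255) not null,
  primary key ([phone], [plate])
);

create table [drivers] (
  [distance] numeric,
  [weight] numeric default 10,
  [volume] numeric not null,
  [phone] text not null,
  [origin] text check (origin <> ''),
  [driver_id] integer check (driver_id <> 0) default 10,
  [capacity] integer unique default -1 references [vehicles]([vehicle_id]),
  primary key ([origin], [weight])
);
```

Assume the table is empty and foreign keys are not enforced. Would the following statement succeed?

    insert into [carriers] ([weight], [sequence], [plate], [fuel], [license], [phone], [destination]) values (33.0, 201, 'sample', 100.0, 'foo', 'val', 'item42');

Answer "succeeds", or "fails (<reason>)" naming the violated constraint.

origin is omitted from the column list and has no DEFAULT, so it would receive NULL.
But origin is declared NOT NULL.

fails (NOT NULL on origin)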